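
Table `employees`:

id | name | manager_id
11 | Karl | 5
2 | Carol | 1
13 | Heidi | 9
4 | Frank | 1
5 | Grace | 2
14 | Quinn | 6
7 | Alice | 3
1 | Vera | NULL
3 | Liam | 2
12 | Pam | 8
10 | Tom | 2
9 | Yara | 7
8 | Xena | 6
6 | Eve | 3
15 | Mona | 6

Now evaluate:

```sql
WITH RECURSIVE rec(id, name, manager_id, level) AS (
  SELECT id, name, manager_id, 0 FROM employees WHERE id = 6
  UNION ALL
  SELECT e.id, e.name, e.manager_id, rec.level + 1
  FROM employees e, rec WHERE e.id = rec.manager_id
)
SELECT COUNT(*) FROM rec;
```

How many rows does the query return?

Base: id=6 (Eve), manager_id=3, level 0.
Iteration 1: join on id=3 -> Liam (id 3, manager_id=2, level 1).
Iteration 2: join on id=2 -> Carol (id 2, manager_id=1, level 2).
Iteration 3: join on id=1 -> Vera (id 1, manager_id=NULL, level 3).
Iteration 4: manager_id is NULL; no match; recursion stops.
Total rows emitted: 4.

4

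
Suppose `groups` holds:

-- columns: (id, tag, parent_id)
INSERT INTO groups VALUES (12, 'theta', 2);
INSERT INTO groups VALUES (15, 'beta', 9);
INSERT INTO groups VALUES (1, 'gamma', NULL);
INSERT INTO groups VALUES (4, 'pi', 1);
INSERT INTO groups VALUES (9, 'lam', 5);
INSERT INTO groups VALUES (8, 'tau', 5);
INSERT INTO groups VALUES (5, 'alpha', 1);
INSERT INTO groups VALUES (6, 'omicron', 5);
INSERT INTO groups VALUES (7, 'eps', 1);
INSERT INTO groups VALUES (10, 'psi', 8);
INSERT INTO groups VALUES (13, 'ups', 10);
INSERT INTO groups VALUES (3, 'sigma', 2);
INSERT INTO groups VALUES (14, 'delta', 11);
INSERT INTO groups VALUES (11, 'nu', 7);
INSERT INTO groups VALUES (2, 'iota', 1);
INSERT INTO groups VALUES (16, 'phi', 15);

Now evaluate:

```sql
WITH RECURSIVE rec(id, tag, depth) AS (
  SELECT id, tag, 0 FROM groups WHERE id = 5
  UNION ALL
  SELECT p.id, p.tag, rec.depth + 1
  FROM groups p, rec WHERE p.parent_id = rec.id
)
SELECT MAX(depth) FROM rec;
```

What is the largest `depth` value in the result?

Base: id=5 (alpha) at depth 0.
Iteration 1: rows with parent_id in {5} -> omicron (id 6, depth 1), tau (id 8, depth 1), lam (id 9, depth 1).
Iteration 2: rows with parent_id in {6,8,9} -> psi (id 10, depth 2), beta (id 15, depth 2).
Iteration 3: rows with parent_id in {10,15} -> ups (id 13, depth 3), phi (id 16, depth 3).
Iteration 4: no rows with parent_id in {13,16}; recursion stops.
depth values: 0, 1, 1, 1, 2, 2, 3, 3; the maximum is 3.

3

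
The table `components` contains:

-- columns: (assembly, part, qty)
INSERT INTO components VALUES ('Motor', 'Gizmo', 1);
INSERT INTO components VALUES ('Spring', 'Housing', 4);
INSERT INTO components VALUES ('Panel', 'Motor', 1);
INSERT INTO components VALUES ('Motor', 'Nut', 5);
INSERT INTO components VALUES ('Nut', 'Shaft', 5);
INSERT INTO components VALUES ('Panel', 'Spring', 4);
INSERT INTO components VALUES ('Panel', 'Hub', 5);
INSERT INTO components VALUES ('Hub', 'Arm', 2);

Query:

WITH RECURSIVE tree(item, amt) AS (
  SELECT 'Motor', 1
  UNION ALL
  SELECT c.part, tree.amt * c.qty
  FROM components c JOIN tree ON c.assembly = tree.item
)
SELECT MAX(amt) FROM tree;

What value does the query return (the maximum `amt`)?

Base: (Motor, amt=1).
Iteration 1: components of {Motor} -> Gizmo = 1*1 = 1, Nut = 1*5 = 5.
Iteration 2: components of {Gizmo,Nut} -> Shaft = 5*5 = 25.
Iteration 3: no further components; recursion stops.
amt values: 1, 5, 1, 25; the maximum is 25.

25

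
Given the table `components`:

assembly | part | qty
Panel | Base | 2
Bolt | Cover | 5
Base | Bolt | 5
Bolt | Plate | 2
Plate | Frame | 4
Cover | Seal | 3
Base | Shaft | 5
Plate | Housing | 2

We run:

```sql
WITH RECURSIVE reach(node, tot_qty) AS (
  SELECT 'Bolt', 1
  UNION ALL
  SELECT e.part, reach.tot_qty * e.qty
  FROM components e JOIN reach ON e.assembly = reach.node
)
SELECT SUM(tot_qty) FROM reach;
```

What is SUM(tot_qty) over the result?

Base: (Bolt, tot_qty=1).
Iteration 1: components of {Bolt} -> Cover = 1*5 = 5, Plate = 1*2 = 2.
Iteration 2: components of {Cover,Plate} -> Frame = 2*4 = 8, Housing = 2*2 = 4, Seal = 5*3 = 15.
Iteration 3: no further components; recursion stops.
SUM(tot_qty) = 1 + 2 + 5 + 8 + 4 + 15 = 35.

35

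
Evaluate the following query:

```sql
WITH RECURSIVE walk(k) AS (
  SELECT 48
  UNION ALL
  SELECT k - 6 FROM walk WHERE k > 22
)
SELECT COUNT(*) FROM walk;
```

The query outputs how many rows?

6

Base: k=48.
Iteration 1: 48 > 22 holds -> k = 48 - 6 = 42.
Iteration 2: 42 > 22 holds -> k = 42 - 6 = 36.
Iteration 3: 36 > 22 holds -> k = 36 - 6 = 30.
Iteration 4: 30 > 22 holds -> k = 30 - 6 = 24.
Iteration 5: 24 > 22 holds -> k = 24 - 6 = 18.
Iteration 6: 18 > 22 fails; recursion stops.
Total rows emitted: 6.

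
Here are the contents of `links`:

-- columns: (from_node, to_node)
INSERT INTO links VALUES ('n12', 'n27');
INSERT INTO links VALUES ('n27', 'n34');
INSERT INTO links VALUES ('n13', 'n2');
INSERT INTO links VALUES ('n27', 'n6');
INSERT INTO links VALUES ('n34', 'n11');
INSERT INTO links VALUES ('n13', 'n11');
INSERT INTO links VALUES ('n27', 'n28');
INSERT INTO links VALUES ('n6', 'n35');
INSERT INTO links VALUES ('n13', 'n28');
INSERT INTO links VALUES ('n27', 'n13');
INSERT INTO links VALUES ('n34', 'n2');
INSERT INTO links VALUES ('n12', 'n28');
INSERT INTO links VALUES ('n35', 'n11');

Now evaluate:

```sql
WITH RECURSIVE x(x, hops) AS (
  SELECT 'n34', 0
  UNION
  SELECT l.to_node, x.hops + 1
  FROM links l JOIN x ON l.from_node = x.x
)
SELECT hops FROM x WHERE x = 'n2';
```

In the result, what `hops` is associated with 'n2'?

Base: (n34, hops=0).
Iteration 1: edges from {n34} -> (n11, hops=1), (n2, hops=1).
Iteration 2: no outgoing edges from {n11,n2}; recursion stops.

1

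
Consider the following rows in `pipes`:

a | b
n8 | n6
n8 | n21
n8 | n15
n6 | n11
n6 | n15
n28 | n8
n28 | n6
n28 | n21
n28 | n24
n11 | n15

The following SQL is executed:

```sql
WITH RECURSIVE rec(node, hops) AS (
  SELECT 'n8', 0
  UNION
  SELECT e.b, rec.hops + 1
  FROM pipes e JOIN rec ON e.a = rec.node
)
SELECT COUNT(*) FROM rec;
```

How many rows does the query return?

7

Base: (n8, hops=0).
Iteration 1: edges from {n8} -> (n15, hops=1), (n21, hops=1), (n6, hops=1).
Iteration 2: edges from {n15,n21,n6} -> (n11, hops=2), (n15, hops=2).
Iteration 3: edges from {n11,n15} -> (n15, hops=3).
Iteration 4: no outgoing edges from {n15}; recursion stops.
Total rows emitted: 7.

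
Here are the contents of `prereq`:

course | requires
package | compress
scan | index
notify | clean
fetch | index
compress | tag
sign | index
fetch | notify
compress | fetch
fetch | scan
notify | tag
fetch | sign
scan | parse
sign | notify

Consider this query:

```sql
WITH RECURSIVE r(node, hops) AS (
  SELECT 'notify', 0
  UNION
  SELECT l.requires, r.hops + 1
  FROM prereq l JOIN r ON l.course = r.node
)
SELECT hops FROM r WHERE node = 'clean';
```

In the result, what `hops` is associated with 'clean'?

Base: (notify, hops=0).
Iteration 1: edges from {notify} -> (clean, hops=1), (tag, hops=1).
Iteration 2: no outgoing edges from {clean,tag}; recursion stops.

1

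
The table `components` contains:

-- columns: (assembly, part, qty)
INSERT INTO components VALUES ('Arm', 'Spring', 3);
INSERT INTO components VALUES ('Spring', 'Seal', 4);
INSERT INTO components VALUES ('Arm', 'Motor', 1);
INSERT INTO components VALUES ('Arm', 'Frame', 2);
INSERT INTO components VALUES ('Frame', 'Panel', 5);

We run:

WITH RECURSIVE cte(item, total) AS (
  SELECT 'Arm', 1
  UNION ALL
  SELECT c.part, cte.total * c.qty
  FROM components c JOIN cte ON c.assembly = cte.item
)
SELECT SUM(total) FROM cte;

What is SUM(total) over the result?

29

Base: (Arm, total=1).
Iteration 1: components of {Arm} -> Frame = 1*2 = 2, Motor = 1*1 = 1, Spring = 1*3 = 3.
Iteration 2: components of {Frame,Motor,Spring} -> Panel = 2*5 = 10, Seal = 3*4 = 12.
Iteration 3: no further components; recursion stops.
SUM(total) = 1 + 3 + 1 + 2 + 12 + 10 = 29.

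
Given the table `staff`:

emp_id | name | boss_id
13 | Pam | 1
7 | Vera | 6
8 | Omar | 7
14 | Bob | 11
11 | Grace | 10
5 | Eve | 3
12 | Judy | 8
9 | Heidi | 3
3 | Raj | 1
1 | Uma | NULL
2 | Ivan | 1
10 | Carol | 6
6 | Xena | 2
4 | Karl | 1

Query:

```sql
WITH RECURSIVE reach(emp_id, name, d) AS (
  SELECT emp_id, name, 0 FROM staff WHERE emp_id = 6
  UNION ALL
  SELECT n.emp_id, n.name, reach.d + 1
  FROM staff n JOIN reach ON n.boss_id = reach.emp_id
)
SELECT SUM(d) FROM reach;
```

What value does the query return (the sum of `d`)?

Base: emp_id=6 (Xena) at d 0.
Iteration 1: rows with boss_id in {6} -> Vera (id 7, d 1), Carol (id 10, d 1).
Iteration 2: rows with boss_id in {7,10} -> Omar (id 8, d 2), Grace (id 11, d 2).
Iteration 3: rows with boss_id in {8,11} -> Judy (id 12, d 3), Bob (id 14, d 3).
Iteration 4: no rows with boss_id in {12,14}; recursion stops.
SUM(d) = 0 + 1 + 1 + 2 + 2 + 3 + 3 = 12.

12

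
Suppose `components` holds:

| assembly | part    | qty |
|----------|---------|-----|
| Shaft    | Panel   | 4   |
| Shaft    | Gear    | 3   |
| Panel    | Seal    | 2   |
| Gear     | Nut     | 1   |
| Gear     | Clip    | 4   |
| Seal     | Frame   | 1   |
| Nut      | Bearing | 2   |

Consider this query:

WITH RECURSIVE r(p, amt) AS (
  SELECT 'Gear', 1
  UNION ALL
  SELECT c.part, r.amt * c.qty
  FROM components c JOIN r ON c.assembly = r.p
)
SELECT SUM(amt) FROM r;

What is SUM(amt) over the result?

Base: (Gear, amt=1).
Iteration 1: components of {Gear} -> Clip = 1*4 = 4, Nut = 1*1 = 1.
Iteration 2: components of {Clip,Nut} -> Bearing = 1*2 = 2.
Iteration 3: no further components; recursion stops.
SUM(amt) = 1 + 1 + 4 + 2 = 8.

8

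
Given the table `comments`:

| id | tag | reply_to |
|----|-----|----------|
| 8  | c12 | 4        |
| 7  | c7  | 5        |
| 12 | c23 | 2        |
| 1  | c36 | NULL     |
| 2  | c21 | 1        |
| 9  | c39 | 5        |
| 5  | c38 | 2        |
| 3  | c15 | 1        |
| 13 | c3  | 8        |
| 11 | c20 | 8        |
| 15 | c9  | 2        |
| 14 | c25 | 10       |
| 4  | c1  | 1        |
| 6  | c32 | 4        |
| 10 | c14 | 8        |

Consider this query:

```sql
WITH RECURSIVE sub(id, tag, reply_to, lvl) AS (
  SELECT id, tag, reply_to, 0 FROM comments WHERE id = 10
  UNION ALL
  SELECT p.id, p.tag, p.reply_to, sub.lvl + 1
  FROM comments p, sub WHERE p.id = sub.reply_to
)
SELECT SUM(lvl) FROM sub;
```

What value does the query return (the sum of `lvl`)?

Base: id=10 (c14), reply_to=8, lvl 0.
Iteration 1: join on id=8 -> c12 (id 8, reply_to=4, lvl 1).
Iteration 2: join on id=4 -> c1 (id 4, reply_to=1, lvl 2).
Iteration 3: join on id=1 -> c36 (id 1, reply_to=NULL, lvl 3).
Iteration 4: reply_to is NULL; no match; recursion stops.
SUM(lvl) = 0 + 1 + 2 + 3 = 6.

6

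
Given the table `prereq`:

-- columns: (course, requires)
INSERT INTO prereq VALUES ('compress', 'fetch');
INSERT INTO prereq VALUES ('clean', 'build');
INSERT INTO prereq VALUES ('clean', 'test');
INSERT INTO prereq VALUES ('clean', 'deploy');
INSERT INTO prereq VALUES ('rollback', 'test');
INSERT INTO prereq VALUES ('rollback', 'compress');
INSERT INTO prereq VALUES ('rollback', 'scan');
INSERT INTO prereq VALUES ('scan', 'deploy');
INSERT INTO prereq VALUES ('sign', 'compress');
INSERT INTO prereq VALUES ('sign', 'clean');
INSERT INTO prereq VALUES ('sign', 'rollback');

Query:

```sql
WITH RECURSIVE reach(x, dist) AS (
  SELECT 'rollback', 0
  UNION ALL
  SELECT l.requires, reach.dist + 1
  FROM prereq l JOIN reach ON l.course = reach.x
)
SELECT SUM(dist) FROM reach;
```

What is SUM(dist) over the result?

Base: (rollback, dist=0).
Iteration 1: edges from {rollback} -> (compress, dist=1), (scan, dist=1), (test, dist=1).
Iteration 2: edges from {compress,scan,test} -> (deploy, dist=2), (fetch, dist=2).
Iteration 3: no outgoing edges from {deploy,fetch}; recursion stops.
SUM(dist) = 0 + 1 + 1 + 1 + 2 + 2 = 7.

7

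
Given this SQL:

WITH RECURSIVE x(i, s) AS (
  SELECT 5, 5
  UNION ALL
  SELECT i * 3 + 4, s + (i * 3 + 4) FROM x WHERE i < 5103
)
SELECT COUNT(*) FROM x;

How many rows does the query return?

Base: i=5, s=5.
Iteration 1: 5 < 5103 holds -> i = 5 * 3 + 4 = 19, s = 5 + 19 = 24.
Iteration 2: 19 < 5103 holds -> i = 19 * 3 + 4 = 61, s = 24 + 61 = 85.
Iteration 3: 61 < 5103 holds -> i = 61 * 3 + 4 = 187, s = 85 + 187 = 272.
Iteration 4: 187 < 5103 holds -> i = 187 * 3 + 4 = 565, s = 272 + 565 = 837.
Iteration 5: 565 < 5103 holds -> i = 565 * 3 + 4 = 1699, s = 837 + 1699 = 2536.
Iteration 6: 1699 < 5103 holds -> i = 1699 * 3 + 4 = 5101, s = 2536 + 5101 = 7637.
Iteration 7: 5101 < 5103 holds -> i = 5101 * 3 + 4 = 15307, s = 7637 + 15307 = 22944.
Iteration 8: 15307 < 5103 fails; recursion stops.
Total rows emitted: 8.

8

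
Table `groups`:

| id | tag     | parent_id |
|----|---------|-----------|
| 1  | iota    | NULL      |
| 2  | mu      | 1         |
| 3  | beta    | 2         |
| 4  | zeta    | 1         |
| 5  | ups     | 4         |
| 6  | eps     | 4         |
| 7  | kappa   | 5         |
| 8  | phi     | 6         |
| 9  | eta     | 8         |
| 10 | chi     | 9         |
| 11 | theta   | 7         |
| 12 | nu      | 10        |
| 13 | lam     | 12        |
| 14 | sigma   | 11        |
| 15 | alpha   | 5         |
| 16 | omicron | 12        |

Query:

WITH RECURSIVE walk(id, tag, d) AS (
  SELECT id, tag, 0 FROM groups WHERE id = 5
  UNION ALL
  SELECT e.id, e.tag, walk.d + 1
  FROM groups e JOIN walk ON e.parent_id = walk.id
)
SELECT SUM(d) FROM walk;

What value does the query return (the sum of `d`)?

7

Base: id=5 (ups) at d 0.
Iteration 1: rows with parent_id in {5} -> kappa (id 7, d 1), alpha (id 15, d 1).
Iteration 2: rows with parent_id in {7,15} -> theta (id 11, d 2).
Iteration 3: rows with parent_id in {11} -> sigma (id 14, d 3).
Iteration 4: no rows with parent_id in {14}; recursion stops.
SUM(d) = 0 + 1 + 1 + 2 + 3 = 7.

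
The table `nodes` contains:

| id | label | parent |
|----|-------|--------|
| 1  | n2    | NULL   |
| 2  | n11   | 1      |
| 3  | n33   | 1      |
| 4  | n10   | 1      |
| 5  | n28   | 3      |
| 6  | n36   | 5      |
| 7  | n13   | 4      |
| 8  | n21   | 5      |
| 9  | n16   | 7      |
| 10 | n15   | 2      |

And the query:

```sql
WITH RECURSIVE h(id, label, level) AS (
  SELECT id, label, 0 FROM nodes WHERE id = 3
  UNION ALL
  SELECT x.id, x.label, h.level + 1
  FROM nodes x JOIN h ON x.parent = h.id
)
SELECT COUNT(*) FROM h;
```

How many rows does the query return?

4

Base: id=3 (n33) at level 0.
Iteration 1: rows with parent in {3} -> n28 (id 5, level 1).
Iteration 2: rows with parent in {5} -> n36 (id 6, level 2), n21 (id 8, level 2).
Iteration 3: no rows with parent in {6,8}; recursion stops.
Total rows emitted: 4.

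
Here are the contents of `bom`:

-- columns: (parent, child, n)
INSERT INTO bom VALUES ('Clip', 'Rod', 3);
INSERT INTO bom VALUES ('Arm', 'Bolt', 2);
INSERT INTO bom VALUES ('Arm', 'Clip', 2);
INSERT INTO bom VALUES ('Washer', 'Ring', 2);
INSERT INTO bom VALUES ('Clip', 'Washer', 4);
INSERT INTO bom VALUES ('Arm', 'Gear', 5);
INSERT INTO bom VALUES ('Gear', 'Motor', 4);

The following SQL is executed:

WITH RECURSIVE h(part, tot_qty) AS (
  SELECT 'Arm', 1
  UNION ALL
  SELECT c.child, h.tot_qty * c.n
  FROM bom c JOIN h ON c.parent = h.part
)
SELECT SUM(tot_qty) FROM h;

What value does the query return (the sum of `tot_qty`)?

60

Base: (Arm, tot_qty=1).
Iteration 1: components of {Arm} -> Bolt = 1*2 = 2, Clip = 1*2 = 2, Gear = 1*5 = 5.
Iteration 2: components of {Bolt,Clip,Gear} -> Motor = 5*4 = 20, Rod = 2*3 = 6, Washer = 2*4 = 8.
Iteration 3: components of {Motor,Rod,Washer} -> Ring = 8*2 = 16.
Iteration 4: no further components; recursion stops.
SUM(tot_qty) = 1 + 2 + 2 + 5 + 6 + 8 + 20 + 16 = 60.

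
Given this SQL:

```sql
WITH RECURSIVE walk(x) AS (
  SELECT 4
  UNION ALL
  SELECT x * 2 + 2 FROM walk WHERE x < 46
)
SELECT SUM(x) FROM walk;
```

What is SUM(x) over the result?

82

Base: x=4.
Iteration 1: 4 < 46 holds -> x = 4 * 2 + 2 = 10.
Iteration 2: 10 < 46 holds -> x = 10 * 2 + 2 = 22.
Iteration 3: 22 < 46 holds -> x = 22 * 2 + 2 = 46.
Iteration 4: 46 < 46 fails; recursion stops.
SUM(x) = 4 + 10 + 22 + 46 = 82.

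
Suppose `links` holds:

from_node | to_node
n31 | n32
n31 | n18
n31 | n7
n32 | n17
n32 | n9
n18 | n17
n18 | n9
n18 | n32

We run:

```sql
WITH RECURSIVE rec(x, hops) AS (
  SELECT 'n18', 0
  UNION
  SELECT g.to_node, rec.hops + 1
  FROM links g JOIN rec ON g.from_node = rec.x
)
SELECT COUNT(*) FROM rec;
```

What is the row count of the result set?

Base: (n18, hops=0).
Iteration 1: edges from {n18} -> (n17, hops=1), (n32, hops=1), (n9, hops=1).
Iteration 2: edges from {n17,n32,n9} -> (n17, hops=2), (n9, hops=2).
Iteration 3: no outgoing edges from {n17,n9}; recursion stops.
Total rows emitted: 6.

6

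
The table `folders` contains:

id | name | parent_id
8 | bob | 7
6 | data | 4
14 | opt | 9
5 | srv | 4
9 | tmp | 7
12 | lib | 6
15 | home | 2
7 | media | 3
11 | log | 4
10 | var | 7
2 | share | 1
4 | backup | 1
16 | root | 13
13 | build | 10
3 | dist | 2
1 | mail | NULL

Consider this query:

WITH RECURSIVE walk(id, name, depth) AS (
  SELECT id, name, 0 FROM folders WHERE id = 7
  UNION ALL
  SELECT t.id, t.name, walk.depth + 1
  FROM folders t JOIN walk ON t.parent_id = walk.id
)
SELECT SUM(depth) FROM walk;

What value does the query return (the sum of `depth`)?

Base: id=7 (media) at depth 0.
Iteration 1: rows with parent_id in {7} -> bob (id 8, depth 1), tmp (id 9, depth 1), var (id 10, depth 1).
Iteration 2: rows with parent_id in {8,9,10} -> build (id 13, depth 2), opt (id 14, depth 2).
Iteration 3: rows with parent_id in {13,14} -> root (id 16, depth 3).
Iteration 4: no rows with parent_id in {16}; recursion stops.
SUM(depth) = 0 + 1 + 1 + 1 + 2 + 2 + 3 = 10.

10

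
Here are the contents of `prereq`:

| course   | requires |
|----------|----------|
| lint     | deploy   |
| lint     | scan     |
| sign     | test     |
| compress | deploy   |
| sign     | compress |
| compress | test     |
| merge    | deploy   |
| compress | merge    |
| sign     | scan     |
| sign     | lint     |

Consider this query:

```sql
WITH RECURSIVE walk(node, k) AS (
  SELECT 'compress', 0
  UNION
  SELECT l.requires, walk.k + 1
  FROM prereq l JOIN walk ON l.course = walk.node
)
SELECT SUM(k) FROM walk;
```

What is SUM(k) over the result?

Base: (compress, k=0).
Iteration 1: edges from {compress} -> (deploy, k=1), (merge, k=1), (test, k=1).
Iteration 2: edges from {deploy,merge,test} -> (deploy, k=2).
Iteration 3: no outgoing edges from {deploy}; recursion stops.
SUM(k) = 0 + 1 + 1 + 1 + 2 = 5.

5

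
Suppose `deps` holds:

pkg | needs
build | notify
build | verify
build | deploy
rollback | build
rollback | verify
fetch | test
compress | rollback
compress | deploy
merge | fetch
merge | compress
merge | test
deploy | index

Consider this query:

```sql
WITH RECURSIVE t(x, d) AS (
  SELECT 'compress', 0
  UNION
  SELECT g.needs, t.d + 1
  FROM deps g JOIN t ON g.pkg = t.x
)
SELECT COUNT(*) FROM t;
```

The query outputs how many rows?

Base: (compress, d=0).
Iteration 1: edges from {compress} -> (deploy, d=1), (rollback, d=1).
Iteration 2: edges from {deploy,rollback} -> (build, d=2), (index, d=2), (verify, d=2).
Iteration 3: edges from {build,index,verify} -> (deploy, d=3), (notify, d=3), (verify, d=3).
Iteration 4: edges from {deploy,notify,verify} -> (index, d=4).
Iteration 5: no outgoing edges from {index}; recursion stops.
Total rows emitted: 10.

10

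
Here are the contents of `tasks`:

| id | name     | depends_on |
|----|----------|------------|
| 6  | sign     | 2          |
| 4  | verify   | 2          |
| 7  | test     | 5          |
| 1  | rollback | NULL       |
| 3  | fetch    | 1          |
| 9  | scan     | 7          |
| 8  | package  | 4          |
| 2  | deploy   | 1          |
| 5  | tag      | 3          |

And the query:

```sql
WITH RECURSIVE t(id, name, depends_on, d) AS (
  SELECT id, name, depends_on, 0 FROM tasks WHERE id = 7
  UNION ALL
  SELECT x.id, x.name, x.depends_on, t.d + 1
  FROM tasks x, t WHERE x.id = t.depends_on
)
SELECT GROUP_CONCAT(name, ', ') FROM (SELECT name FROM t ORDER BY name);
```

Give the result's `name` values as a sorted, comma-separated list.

fetch, rollback, tag, test

Base: id=7 (test), depends_on=5, d 0.
Iteration 1: join on id=5 -> tag (id 5, depends_on=3, d 1).
Iteration 2: join on id=3 -> fetch (id 3, depends_on=1, d 2).
Iteration 3: join on id=1 -> rollback (id 1, depends_on=NULL, d 3).
Iteration 4: depends_on is NULL; no match; recursion stops.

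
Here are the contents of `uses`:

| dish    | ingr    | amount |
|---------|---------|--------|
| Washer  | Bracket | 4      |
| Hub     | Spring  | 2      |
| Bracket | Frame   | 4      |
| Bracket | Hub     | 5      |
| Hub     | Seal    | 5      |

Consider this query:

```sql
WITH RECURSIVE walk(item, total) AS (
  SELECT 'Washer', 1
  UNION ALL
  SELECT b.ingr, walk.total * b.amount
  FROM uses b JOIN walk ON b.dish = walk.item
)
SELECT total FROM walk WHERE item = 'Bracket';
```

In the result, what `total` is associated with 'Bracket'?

4

Base: (Washer, total=1).
Iteration 1: components of {Washer} -> Bracket = 1*4 = 4.
Iteration 2: components of {Bracket} -> Frame = 4*4 = 16, Hub = 4*5 = 20.
Iteration 3: components of {Frame,Hub} -> Seal = 20*5 = 100, Spring = 20*2 = 40.
Iteration 4: no further components; recursion stops.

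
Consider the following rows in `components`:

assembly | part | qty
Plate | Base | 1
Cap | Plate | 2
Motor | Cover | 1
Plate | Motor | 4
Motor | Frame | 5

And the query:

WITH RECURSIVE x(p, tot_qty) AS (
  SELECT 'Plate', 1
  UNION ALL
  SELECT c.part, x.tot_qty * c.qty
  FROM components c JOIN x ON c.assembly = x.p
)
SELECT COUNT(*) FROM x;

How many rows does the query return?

5

Base: (Plate, tot_qty=1).
Iteration 1: components of {Plate} -> Base = 1*1 = 1, Motor = 1*4 = 4.
Iteration 2: components of {Base,Motor} -> Cover = 4*1 = 4, Frame = 4*5 = 20.
Iteration 3: no further components; recursion stops.
Total rows emitted: 5.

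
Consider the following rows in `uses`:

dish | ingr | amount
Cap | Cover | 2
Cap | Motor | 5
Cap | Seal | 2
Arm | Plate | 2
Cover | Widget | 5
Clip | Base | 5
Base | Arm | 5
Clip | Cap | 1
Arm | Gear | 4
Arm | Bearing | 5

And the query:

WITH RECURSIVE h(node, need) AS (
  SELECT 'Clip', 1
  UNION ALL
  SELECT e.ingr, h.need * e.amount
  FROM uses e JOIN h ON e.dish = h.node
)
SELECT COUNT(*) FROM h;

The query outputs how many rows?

11

Base: (Clip, need=1).
Iteration 1: components of {Clip} -> Base = 1*5 = 5, Cap = 1*1 = 1.
Iteration 2: components of {Base,Cap} -> Arm = 5*5 = 25, Cover = 1*2 = 2, Motor = 1*5 = 5, Seal = 1*2 = 2.
Iteration 3: components of {Arm,Cover,Motor,Seal} -> Bearing = 25*5 = 125, Gear = 25*4 = 100, Plate = 25*2 = 50, Widget = 2*5 = 10.
Iteration 4: no further components; recursion stops.
Total rows emitted: 11.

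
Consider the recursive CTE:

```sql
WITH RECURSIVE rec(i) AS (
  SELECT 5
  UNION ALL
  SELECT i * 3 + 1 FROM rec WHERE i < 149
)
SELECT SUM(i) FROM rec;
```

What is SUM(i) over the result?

663

Base: i=5.
Iteration 1: 5 < 149 holds -> i = 5 * 3 + 1 = 16.
Iteration 2: 16 < 149 holds -> i = 16 * 3 + 1 = 49.
Iteration 3: 49 < 149 holds -> i = 49 * 3 + 1 = 148.
Iteration 4: 148 < 149 holds -> i = 148 * 3 + 1 = 445.
Iteration 5: 445 < 149 fails; recursion stops.
SUM(i) = 5 + 16 + 49 + 148 + 445 = 663.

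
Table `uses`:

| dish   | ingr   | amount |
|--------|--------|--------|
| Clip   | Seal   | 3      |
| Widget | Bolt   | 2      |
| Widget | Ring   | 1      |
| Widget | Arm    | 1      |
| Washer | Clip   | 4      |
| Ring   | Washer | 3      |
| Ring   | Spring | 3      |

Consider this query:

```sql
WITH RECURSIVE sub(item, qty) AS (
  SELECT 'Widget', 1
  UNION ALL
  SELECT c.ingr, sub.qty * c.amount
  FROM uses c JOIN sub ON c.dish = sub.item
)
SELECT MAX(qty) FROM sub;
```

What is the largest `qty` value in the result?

Base: (Widget, qty=1).
Iteration 1: components of {Widget} -> Arm = 1*1 = 1, Bolt = 1*2 = 2, Ring = 1*1 = 1.
Iteration 2: components of {Arm,Bolt,Ring} -> Spring = 1*3 = 3, Washer = 1*3 = 3.
Iteration 3: components of {Spring,Washer} -> Clip = 3*4 = 12.
Iteration 4: components of {Clip} -> Seal = 12*3 = 36.
Iteration 5: no further components; recursion stops.
qty values: 1, 1, 2, 1, 3, 3, 12, 36; the maximum is 36.

36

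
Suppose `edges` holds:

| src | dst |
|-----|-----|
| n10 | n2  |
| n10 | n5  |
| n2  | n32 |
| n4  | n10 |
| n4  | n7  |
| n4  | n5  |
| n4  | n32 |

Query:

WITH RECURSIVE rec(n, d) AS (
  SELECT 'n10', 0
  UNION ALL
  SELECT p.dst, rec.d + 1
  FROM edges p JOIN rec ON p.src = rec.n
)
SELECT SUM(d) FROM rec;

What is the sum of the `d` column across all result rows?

4

Base: (n10, d=0).
Iteration 1: edges from {n10} -> (n2, d=1), (n5, d=1).
Iteration 2: edges from {n2,n5} -> (n32, d=2).
Iteration 3: no outgoing edges from {n32}; recursion stops.
SUM(d) = 0 + 1 + 1 + 2 = 4.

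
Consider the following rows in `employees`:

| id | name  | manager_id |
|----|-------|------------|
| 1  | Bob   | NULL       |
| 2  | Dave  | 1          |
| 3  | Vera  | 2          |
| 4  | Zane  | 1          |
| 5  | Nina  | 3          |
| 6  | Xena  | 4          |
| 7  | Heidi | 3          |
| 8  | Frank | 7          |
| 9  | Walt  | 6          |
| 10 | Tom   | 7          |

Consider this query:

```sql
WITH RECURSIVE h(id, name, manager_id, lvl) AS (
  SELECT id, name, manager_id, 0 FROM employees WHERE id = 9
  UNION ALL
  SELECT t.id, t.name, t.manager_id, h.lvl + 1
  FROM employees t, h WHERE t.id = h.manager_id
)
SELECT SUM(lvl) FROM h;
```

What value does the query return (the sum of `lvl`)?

Base: id=9 (Walt), manager_id=6, lvl 0.
Iteration 1: join on id=6 -> Xena (id 6, manager_id=4, lvl 1).
Iteration 2: join on id=4 -> Zane (id 4, manager_id=1, lvl 2).
Iteration 3: join on id=1 -> Bob (id 1, manager_id=NULL, lvl 3).
Iteration 4: manager_id is NULL; no match; recursion stops.
SUM(lvl) = 0 + 1 + 2 + 3 = 6.

6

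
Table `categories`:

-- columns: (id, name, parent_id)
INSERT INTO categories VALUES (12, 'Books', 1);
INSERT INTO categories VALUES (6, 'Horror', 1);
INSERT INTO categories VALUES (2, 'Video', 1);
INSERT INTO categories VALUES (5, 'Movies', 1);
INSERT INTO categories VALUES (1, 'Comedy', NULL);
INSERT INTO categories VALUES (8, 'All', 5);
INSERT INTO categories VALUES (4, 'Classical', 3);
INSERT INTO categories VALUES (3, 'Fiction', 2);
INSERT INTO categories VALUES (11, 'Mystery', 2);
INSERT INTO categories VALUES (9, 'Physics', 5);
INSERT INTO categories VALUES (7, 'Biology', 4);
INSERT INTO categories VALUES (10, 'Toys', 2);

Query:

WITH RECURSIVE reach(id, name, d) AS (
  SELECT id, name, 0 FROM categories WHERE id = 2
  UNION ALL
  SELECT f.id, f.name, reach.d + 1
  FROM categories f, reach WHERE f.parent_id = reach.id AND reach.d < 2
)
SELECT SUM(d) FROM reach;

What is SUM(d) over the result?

5

Base: id=2 (Video) at d 0.
Iteration 1: rows with parent_id in {2} -> Fiction (id 3, d 1), Toys (id 10, d 1), Mystery (id 11, d 1).
Iteration 2: rows with parent_id in {3,10,11} -> Classical (id 4, d 2).
Iteration 3: d < 2 fails for all current rows; recursion stops.
SUM(d) = 0 + 1 + 1 + 1 + 2 = 5.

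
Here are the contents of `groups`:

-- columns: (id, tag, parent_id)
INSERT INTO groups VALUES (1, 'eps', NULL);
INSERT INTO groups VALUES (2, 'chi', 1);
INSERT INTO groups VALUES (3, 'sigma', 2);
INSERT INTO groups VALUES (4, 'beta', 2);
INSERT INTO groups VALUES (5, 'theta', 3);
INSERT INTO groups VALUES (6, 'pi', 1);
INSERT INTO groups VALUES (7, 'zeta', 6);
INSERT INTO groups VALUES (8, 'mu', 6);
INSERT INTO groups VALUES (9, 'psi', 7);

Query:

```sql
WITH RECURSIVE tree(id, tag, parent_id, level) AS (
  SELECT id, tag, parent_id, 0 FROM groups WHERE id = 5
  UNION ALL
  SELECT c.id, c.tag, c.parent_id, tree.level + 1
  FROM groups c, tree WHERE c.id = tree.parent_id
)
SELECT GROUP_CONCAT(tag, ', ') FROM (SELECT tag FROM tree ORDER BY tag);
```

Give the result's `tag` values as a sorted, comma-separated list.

chi, eps, sigma, theta

Base: id=5 (theta), parent_id=3, level 0.
Iteration 1: join on id=3 -> sigma (id 3, parent_id=2, level 1).
Iteration 2: join on id=2 -> chi (id 2, parent_id=1, level 2).
Iteration 3: join on id=1 -> eps (id 1, parent_id=NULL, level 3).
Iteration 4: parent_id is NULL; no match; recursion stops.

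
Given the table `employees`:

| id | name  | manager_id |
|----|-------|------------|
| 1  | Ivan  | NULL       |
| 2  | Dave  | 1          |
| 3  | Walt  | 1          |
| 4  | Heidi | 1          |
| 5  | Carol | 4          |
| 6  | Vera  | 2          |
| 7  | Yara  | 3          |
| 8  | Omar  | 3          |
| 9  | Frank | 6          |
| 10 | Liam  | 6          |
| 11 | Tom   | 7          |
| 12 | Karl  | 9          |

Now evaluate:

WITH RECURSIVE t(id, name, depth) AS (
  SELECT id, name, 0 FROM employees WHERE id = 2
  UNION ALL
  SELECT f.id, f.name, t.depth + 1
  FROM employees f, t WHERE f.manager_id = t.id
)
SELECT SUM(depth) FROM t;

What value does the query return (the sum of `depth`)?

8

Base: id=2 (Dave) at depth 0.
Iteration 1: rows with manager_id in {2} -> Vera (id 6, depth 1).
Iteration 2: rows with manager_id in {6} -> Frank (id 9, depth 2), Liam (id 10, depth 2).
Iteration 3: rows with manager_id in {9,10} -> Karl (id 12, depth 3).
Iteration 4: no rows with manager_id in {12}; recursion stops.
SUM(depth) = 0 + 1 + 2 + 2 + 3 = 8.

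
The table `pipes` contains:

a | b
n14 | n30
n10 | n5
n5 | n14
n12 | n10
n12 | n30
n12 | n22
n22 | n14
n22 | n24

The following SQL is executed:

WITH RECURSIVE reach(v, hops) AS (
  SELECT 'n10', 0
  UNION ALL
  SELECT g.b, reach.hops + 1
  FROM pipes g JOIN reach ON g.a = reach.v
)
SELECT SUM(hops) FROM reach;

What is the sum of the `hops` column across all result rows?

Base: (n10, hops=0).
Iteration 1: edges from {n10} -> (n5, hops=1).
Iteration 2: edges from {n5} -> (n14, hops=2).
Iteration 3: edges from {n14} -> (n30, hops=3).
Iteration 4: no outgoing edges from {n30}; recursion stops.
SUM(hops) = 0 + 1 + 2 + 3 = 6.

6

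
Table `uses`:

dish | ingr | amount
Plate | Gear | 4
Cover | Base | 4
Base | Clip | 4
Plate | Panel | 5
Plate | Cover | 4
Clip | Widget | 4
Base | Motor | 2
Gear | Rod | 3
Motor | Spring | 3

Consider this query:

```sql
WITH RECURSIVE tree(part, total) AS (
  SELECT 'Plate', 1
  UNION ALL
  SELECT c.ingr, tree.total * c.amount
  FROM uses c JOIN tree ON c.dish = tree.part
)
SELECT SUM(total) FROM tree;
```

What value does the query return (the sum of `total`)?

490

Base: (Plate, total=1).
Iteration 1: components of {Plate} -> Cover = 1*4 = 4, Gear = 1*4 = 4, Panel = 1*5 = 5.
Iteration 2: components of {Cover,Gear,Panel} -> Base = 4*4 = 16, Rod = 4*3 = 12.
Iteration 3: components of {Base,Rod} -> Clip = 16*4 = 64, Motor = 16*2 = 32.
Iteration 4: components of {Clip,Motor} -> Spring = 32*3 = 96, Widget = 64*4 = 256.
Iteration 5: no further components; recursion stops.
SUM(total) = 1 + 4 + 4 + 5 + 16 + 12 + 64 + 32 + 256 + 96 = 490.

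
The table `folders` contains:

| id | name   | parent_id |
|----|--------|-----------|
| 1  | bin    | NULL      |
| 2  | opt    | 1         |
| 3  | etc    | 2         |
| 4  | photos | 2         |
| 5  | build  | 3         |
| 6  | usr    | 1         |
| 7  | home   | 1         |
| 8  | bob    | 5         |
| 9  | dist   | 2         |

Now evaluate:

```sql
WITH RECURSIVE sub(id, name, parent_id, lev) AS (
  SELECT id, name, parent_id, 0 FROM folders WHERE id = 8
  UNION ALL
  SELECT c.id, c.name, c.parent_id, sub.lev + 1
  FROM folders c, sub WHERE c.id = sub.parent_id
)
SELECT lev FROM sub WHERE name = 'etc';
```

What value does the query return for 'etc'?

Base: id=8 (bob), parent_id=5, lev 0.
Iteration 1: join on id=5 -> build (id 5, parent_id=3, lev 1).
Iteration 2: join on id=3 -> etc (id 3, parent_id=2, lev 2).
Iteration 3: join on id=2 -> opt (id 2, parent_id=1, lev 3).
Iteration 4: join on id=1 -> bin (id 1, parent_id=NULL, lev 4).
Iteration 5: parent_id is NULL; no match; recursion stops.

2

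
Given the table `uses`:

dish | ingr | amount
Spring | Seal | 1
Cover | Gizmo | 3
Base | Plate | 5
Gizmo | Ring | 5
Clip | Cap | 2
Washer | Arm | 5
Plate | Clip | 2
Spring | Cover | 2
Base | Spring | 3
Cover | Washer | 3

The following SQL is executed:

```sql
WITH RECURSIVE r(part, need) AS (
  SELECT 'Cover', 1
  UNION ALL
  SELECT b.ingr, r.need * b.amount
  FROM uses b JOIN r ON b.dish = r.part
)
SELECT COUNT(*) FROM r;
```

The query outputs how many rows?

5

Base: (Cover, need=1).
Iteration 1: components of {Cover} -> Gizmo = 1*3 = 3, Washer = 1*3 = 3.
Iteration 2: components of {Gizmo,Washer} -> Arm = 3*5 = 15, Ring = 3*5 = 15.
Iteration 3: no further components; recursion stops.
Total rows emitted: 5.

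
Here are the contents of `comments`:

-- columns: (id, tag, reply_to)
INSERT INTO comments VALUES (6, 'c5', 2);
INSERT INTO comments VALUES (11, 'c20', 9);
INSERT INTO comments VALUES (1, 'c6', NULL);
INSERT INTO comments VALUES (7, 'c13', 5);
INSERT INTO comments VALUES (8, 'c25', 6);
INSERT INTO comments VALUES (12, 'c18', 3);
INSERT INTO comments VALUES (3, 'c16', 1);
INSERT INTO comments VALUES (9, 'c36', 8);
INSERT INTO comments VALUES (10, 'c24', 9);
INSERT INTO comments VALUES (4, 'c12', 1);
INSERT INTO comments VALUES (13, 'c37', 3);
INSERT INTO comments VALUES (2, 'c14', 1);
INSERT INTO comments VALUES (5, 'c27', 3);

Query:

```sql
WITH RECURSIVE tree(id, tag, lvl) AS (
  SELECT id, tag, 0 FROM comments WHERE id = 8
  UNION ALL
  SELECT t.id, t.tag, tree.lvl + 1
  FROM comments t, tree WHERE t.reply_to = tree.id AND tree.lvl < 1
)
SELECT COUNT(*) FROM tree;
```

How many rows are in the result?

2

Base: id=8 (c25) at lvl 0.
Iteration 1: rows with reply_to in {8} -> c36 (id 9, lvl 1).
Iteration 2: lvl < 1 fails for all current rows; recursion stops.
Total rows emitted: 2.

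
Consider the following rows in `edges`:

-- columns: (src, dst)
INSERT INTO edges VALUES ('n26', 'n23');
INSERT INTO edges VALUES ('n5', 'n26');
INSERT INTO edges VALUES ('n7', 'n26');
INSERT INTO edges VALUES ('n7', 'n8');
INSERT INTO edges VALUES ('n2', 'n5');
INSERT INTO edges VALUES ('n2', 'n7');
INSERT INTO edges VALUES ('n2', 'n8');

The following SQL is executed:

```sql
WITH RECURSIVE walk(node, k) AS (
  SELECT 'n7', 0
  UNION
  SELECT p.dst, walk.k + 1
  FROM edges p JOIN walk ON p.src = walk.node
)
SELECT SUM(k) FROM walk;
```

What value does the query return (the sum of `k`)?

Base: (n7, k=0).
Iteration 1: edges from {n7} -> (n26, k=1), (n8, k=1).
Iteration 2: edges from {n26,n8} -> (n23, k=2).
Iteration 3: no outgoing edges from {n23}; recursion stops.
SUM(k) = 0 + 1 + 1 + 2 = 4.

4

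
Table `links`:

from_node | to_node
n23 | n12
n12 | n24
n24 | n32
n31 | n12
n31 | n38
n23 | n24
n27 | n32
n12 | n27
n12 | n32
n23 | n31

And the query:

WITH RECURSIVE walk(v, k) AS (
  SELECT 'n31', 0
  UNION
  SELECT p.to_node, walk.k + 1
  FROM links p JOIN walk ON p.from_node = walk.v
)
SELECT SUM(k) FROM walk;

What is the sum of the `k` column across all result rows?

Base: (n31, k=0).
Iteration 1: edges from {n31} -> (n12, k=1), (n38, k=1).
Iteration 2: edges from {n12,n38} -> (n24, k=2), (n27, k=2), (n32, k=2).
Iteration 3: edges from {n24,n27,n32} -> (n32, k=3). [UNION drops 1 duplicate row(s)]
Iteration 4: no outgoing edges from {n32}; recursion stops.
SUM(k) = 0 + 1 + 1 + 2 + 2 + 2 + 3 = 11.

11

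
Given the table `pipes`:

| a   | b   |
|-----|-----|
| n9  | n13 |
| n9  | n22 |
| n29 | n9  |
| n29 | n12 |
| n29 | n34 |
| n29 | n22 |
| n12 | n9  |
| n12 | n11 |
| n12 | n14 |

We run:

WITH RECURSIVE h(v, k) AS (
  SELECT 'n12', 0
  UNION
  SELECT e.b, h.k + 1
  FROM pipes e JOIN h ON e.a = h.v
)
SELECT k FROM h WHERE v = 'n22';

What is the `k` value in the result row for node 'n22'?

2

Base: (n12, k=0).
Iteration 1: edges from {n12} -> (n11, k=1), (n14, k=1), (n9, k=1).
Iteration 2: edges from {n11,n14,n9} -> (n13, k=2), (n22, k=2).
Iteration 3: no outgoing edges from {n13,n22}; recursion stops.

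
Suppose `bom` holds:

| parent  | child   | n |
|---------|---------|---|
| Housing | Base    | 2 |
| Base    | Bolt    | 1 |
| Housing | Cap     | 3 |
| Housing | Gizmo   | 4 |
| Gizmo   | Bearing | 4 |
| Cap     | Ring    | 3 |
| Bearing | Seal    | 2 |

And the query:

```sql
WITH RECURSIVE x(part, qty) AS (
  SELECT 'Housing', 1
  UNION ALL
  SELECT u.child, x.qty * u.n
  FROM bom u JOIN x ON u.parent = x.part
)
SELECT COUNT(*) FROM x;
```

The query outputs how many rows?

8

Base: (Housing, qty=1).
Iteration 1: components of {Housing} -> Base = 1*2 = 2, Cap = 1*3 = 3, Gizmo = 1*4 = 4.
Iteration 2: components of {Base,Cap,Gizmo} -> Bearing = 4*4 = 16, Bolt = 2*1 = 2, Ring = 3*3 = 9.
Iteration 3: components of {Bearing,Bolt,Ring} -> Seal = 16*2 = 32.
Iteration 4: no further components; recursion stops.
Total rows emitted: 8.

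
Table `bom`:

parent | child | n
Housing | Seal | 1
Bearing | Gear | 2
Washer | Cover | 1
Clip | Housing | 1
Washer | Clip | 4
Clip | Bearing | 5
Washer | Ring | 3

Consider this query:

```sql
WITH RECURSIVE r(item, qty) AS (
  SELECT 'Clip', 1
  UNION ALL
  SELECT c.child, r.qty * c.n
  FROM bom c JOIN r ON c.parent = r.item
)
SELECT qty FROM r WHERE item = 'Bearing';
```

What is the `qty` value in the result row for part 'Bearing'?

Base: (Clip, qty=1).
Iteration 1: components of {Clip} -> Bearing = 1*5 = 5, Housing = 1*1 = 1.
Iteration 2: components of {Bearing,Housing} -> Gear = 5*2 = 10, Seal = 1*1 = 1.
Iteration 3: no further components; recursion stops.

5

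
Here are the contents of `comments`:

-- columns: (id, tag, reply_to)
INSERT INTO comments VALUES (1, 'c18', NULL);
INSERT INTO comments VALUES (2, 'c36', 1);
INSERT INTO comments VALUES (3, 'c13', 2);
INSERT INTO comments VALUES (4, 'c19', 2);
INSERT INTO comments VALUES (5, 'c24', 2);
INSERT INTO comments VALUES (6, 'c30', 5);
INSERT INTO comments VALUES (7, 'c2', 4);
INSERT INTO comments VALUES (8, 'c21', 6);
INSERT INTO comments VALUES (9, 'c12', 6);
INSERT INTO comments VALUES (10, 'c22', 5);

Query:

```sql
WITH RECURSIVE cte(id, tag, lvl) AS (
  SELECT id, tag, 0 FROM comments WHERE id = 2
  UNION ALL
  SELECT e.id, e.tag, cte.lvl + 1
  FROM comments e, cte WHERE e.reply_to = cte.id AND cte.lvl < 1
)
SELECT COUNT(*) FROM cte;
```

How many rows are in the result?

Base: id=2 (c36) at lvl 0.
Iteration 1: rows with reply_to in {2} -> c13 (id 3, lvl 1), c19 (id 4, lvl 1), c24 (id 5, lvl 1).
Iteration 2: lvl < 1 fails for all current rows; recursion stops.
Total rows emitted: 4.

4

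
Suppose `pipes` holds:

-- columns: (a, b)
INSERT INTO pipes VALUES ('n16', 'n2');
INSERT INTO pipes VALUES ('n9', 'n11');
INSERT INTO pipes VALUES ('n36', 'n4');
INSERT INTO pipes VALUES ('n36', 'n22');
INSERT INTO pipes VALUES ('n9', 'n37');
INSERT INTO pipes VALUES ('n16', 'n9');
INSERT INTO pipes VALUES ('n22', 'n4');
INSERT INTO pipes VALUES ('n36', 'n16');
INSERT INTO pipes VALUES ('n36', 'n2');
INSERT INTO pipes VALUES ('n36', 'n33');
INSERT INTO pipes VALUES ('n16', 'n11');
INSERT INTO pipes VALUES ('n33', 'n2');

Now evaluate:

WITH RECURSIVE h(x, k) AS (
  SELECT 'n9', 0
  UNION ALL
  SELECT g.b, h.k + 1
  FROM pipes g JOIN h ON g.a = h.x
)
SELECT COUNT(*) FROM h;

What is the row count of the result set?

3

Base: (n9, k=0).
Iteration 1: edges from {n9} -> (n11, k=1), (n37, k=1).
Iteration 2: no outgoing edges from {n11,n37}; recursion stops.
Total rows emitted: 3.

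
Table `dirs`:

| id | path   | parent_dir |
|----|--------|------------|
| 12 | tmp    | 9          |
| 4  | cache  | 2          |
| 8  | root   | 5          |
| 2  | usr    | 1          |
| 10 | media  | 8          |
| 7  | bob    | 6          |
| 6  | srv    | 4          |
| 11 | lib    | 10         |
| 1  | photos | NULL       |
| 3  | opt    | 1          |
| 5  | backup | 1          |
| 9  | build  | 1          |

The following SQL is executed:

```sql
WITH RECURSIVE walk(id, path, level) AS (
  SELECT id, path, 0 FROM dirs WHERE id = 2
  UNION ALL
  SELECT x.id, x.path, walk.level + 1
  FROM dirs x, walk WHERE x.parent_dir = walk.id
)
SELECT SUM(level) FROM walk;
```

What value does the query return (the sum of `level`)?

Base: id=2 (usr) at level 0.
Iteration 1: rows with parent_dir in {2} -> cache (id 4, level 1).
Iteration 2: rows with parent_dir in {4} -> srv (id 6, level 2).
Iteration 3: rows with parent_dir in {6} -> bob (id 7, level 3).
Iteration 4: no rows with parent_dir in {7}; recursion stops.
SUM(level) = 0 + 1 + 2 + 3 = 6.

6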